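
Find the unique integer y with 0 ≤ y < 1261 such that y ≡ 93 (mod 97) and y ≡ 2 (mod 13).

97⁻¹ mod 13: 97·11 ≡ 1 (mod 13), so 97⁻¹ ≡ 11.
y = 93 + 97·((2 − 93)·11 mod 13) = 93 + 97·0 = 93.

93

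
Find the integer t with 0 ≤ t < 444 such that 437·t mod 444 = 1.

By the extended Euclidean algorithm:
444 = 1·437 + 7
437 = 62·7 + 3
7 = 2·3 + 1
3 = 3·1 + 0
gcd(437, 444) = 1, so the inverse exists.
Back-substitute for 1:
1 = 1·7 − 2·3
  = −2·437 + 125·7
  = 125·444 − 127·437
So 437⁻¹ ≡ −127 ≡ 317 (mod 444).

317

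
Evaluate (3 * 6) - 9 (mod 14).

9

3 * 6 = 18 ≡ 4 (mod 14)
4 - 9 = -5 ≡ 9 (mod 14)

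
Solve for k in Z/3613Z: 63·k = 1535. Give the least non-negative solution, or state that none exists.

gcd(63, 3613) = 1, so a unique solution mod 3613 exists.
63⁻¹ ≡ 1147 (mod 3613).
k ≡ 1147·1535 ≡ 1114 (mod 3613).

1114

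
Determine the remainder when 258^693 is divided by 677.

Compute successive squares:
693 in binary is 1010110101, i.e. 693 = 512 + 128 + 32 + 16 + 4 + 1.
258^1 ≡ 258 (mod 677)
258^2 ≡ 258^2 = 66564 ≡ 218 (mod 677)
258^4 ≡ 218^2 = 47524 ≡ 134 (mod 677)
258^8 ≡ 134^2 = 17956 ≡ 354 (mod 677)
258^16 ≡ 354^2 = 125316 ≡ 71 (mod 677)
258^32 ≡ 71^2 = 5041 ≡ 302 (mod 677)
258^64 ≡ 302^2 = 91204 ≡ 486 (mod 677)
258^128 ≡ 486^2 = 236196 ≡ 600 (mod 677)
258^256 ≡ 600^2 = 360000 ≡ 513 (mod 677)
258^512 ≡ 513^2 = 263169 ≡ 493 (mod 677)
258^693 = 258^512 · 258^128 · 258^32 · 258^16 · 258^4 · 258^1 ≡ 493 · 600 · 302 · 71 · 134 · 258 (mod 677).
Accumulate the product:
493 · 600 = 295800 ≡ 628
628 · 302 = 189656 ≡ 96
96 · 71 = 6816 ≡ 46
46 · 134 = 6164 ≡ 71
71 · 258 = 18318 ≡ 39

39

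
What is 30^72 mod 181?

By square-and-multiply:
30^1 ≡ 30 (mod 181)
30^2 ≡ 30^2 = 900 ≡ 176 (mod 181)
30^4 ≡ 176^2 = 30976 ≡ 25 (mod 181)
30^8 ≡ 25^2 = 625 ≡ 82 (mod 181)
30^16 ≡ 82^2 = 6724 ≡ 27 (mod 181)
30^32 ≡ 27^2 = 729 ≡ 5 (mod 181)
30^64 ≡ 5^2 = 25 (mod 181)
30^72 = 30^64 × 30^8 ≡ 25 × 82 (mod 181).
25 × 82 = 2050 ≡ 59 (mod 181).

59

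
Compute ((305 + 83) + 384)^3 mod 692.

305 + 83 = 388
388 + 384 = 772 ≡ 80 (mod 692)
(80)^3 ≡ 612 (mod 692)

612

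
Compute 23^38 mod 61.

3

23^1 ≡ 23 (mod 61)
23^2 ≡ 23^2 = 529 ≡ 41 (mod 61)
23^4 ≡ 41^2 = 1681 ≡ 34 (mod 61)
23^8 ≡ 34^2 = 1156 ≡ 58 (mod 61)
23^16 ≡ 58^2 = 3364 ≡ 9 (mod 61)
23^32 ≡ 9^2 = 81 ≡ 20 (mod 61)
23^38 = 23^32 × 23^4 × 23^2 ≡ 20 × 34 × 41 (mod 61).
Accumulate the product:
20 × 34 = 680 ≡ 9
9 × 41 = 369 ≡ 3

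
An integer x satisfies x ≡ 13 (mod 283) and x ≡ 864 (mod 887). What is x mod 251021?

283⁻¹ mod 887: 283×210 ≡ 1 (mod 887), so 283⁻¹ ≡ 210.
x = 13 + 283×((864 − 13)×210 mod 887) = 13 + 283×423 = 119722.
Check: 119722 mod 283 = 13, 119722 mod 887 = 864. ✓

119722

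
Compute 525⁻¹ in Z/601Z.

514

Run the extended Euclidean algorithm:
601 = 1×525 + 76
525 = 6×76 + 69
76 = 1×69 + 7
69 = 9×7 + 6
7 = 1×6 + 1
6 = 6×1 + 0
gcd(525, 601) = 1, so the inverse exists.
Back-substitute for 1:
1 = 1×7 − 1×6
  = −1×69 + 10×7
  = 10×76 − 11×69
  = −11×525 + 76×76
  = 76×601 − 87×525
So 525⁻¹ ≡ −87 ≡ 514 (mod 601).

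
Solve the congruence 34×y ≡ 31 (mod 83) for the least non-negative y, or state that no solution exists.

18

gcd(34, 83) = 1, so a unique solution mod 83 exists.
34⁻¹ ≡ 22 (mod 83).
y ≡ 22×31 ≡ 18 (mod 83).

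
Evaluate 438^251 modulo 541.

By square-and-multiply:
251 in binary is 11111011, i.e. 251 = 128 + 64 + 32 + 16 + 8 + 2 + 1.
438^1 ≡ 438 (mod 541)
438^2 ≡ 438^2 = 191844 ≡ 330 (mod 541)
438^4 ≡ 330^2 = 108900 ≡ 159 (mod 541)
438^8 ≡ 159^2 = 25281 ≡ 395 (mod 541)
438^16 ≡ 395^2 = 156025 ≡ 217 (mod 541)
438^32 ≡ 217^2 = 47089 ≡ 22 (mod 541)
438^64 ≡ 22^2 = 484 (mod 541)
438^128 ≡ 484^2 = 234256 ≡ 3 (mod 541)
438^251 = 438^128 × 438^64 × 438^32 × 438^16 × 438^8 × 438^2 × 438^1 ≡ 3 × 484 × 22 × 217 × 395 × 330 × 438 (mod 541).
Accumulate the product:
3 × 484 = 1452 ≡ 370
370 × 22 = 8140 ≡ 25
25 × 217 = 5425 ≡ 15
15 × 395 = 5925 ≡ 515
515 × 330 = 169950 ≡ 76
76 × 438 = 33288 ≡ 287

287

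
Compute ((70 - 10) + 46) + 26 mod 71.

70 - 10 = 60
60 + 46 = 106 ≡ 35 (mod 71)
35 + 26 = 61

61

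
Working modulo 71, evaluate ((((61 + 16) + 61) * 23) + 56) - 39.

61 + 16 = 77 ≡ 6 (mod 71)
6 + 61 = 67
67 * 23 = 1541 ≡ 50 (mod 71)
50 + 56 = 106 ≡ 35 (mod 71)
35 - 39 = -4 ≡ 67 (mod 71)

67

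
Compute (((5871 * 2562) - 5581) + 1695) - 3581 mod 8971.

7610

5871 * 2562 = 15041502 ≡ 6106 (mod 8971)
6106 - 5581 = 525
525 + 1695 = 2220
2220 - 3581 = -1361 ≡ 7610 (mod 8971)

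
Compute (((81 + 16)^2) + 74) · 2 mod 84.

81 + 16 = 97 ≡ 13 (mod 84)
(13)^2 ≡ 1 (mod 84)
1 + 74 = 75
75 · 2 = 150 ≡ 66 (mod 84)

66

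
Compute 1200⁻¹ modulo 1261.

1261 = 1*1200 + 61
1200 = 19*61 + 41
61 = 1*41 + 20
41 = 2*20 + 1
20 = 20*1 + 0
gcd(1200, 1261) = 1, so the inverse exists.
Bézout: 1 = −59*1261 + 62*1200.
So 1200⁻¹ ≡ 62 (mod 1261).

62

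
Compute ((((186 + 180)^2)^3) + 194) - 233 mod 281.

186 + 180 = 366 ≡ 85 (mod 281)
(85)^2 ≡ 200 (mod 281)
(200)^3 ≡ 211 (mod 281)
211 + 194 = 405 ≡ 124 (mod 281)
124 - 233 = -109 ≡ 172 (mod 281)

172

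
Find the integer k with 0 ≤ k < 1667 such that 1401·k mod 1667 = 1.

94

Apply the Euclidean algorithm and back-substitute:
1667 = 1×1401 + 266
1401 = 5×266 + 71
266 = 3×71 + 53
71 = 1×53 + 18
53 = 2×18 + 17
18 = 1×17 + 1
17 = 17×1 + 0
gcd(1401, 1667) = 1, so the inverse exists.
Bézout: 1 = −79×1667 + 94×1401.
So 1401⁻¹ ≡ 94 (mod 1667).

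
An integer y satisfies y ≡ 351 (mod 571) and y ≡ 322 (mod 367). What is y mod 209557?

571⁻¹ mod 367: 571*9 ≡ 1 (mod 367), so 571⁻¹ ≡ 9.
y = 351 + 571*((322 − 351)*9 mod 367) = 351 + 571*106 = 60877.
Check: 60877 mod 571 = 351, 60877 mod 367 = 322. ✓

60877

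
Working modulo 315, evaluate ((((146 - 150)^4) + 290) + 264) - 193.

146 - 150 = -4 ≡ 311 (mod 315)
(311)^4 ≡ 256 (mod 315)
256 + 290 = 546 ≡ 231 (mod 315)
231 + 264 = 495 ≡ 180 (mod 315)
180 - 193 = -13 ≡ 302 (mod 315)

302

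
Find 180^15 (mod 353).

291

180^1 ≡ 180 (mod 353)
180^2 ≡ 180^2 = 32400 ≡ 277 (mod 353)
180^4 ≡ 277^2 = 76729 ≡ 128 (mod 353)
180^8 ≡ 128^2 = 16384 ≡ 146 (mod 353)
180^15 = 180^8 · 180^4 · 180^2 · 180^1 ≡ 146 · 128 · 277 · 180 (mod 353).
Accumulate the product:
146 · 128 = 18688 ≡ 332
332 · 277 = 91964 ≡ 184
184 · 180 = 33120 ≡ 291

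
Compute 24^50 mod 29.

Compute successive squares:
50 in binary is 110010, i.e. 50 = 32 + 16 + 2.
24^1 ≡ 24 (mod 29)
24^2 ≡ 24^2 = 576 ≡ 25 (mod 29)
24^4 ≡ 25^2 = 625 ≡ 16 (mod 29)
24^8 ≡ 16^2 = 256 ≡ 24 (mod 29)
24^16 ≡ 24^2 = 576 ≡ 25 (mod 29)
24^32 ≡ 25^2 = 625 ≡ 16 (mod 29)
24^50 = 24^32 · 24^16 · 24^2 ≡ 16 · 25 · 25 (mod 29).
Accumulate the product:
16 · 25 = 400 ≡ 23
23 · 25 = 575 ≡ 24

24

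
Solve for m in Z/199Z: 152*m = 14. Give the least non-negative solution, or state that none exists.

186

gcd(152, 199) = 1, so a unique solution mod 199 exists.
152⁻¹ ≡ 127 (mod 199).
m ≡ 127*14 ≡ 186 (mod 199).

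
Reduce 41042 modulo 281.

16

41042 = 146×281 + 16, so 41042 ≡ 16 (mod 281).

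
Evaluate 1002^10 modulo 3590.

By square-and-multiply:
10 in binary is 1010, i.e. 10 = 8 + 2.
1002^1 ≡ 1002 (mod 3590)
1002^2 ≡ 1002^2 = 1004004 ≡ 2394 (mod 3590)
1002^4 ≡ 2394^2 = 5731236 ≡ 1596 (mod 3590)
1002^8 ≡ 1596^2 = 2547216 ≡ 1906 (mod 3590)
1002^10 = 1002^8 * 1002^2 ≡ 1906 * 2394 (mod 3590).
1906 * 2394 = 4562964 ≡ 74 (mod 3590).

74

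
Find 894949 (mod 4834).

659

894949 = 185×4834 + 659, so 894949 ≡ 659 (mod 4834).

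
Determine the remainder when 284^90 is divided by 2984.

1120

By square-and-multiply:
90 in binary is 1011010, i.e. 90 = 64 + 16 + 8 + 2.
284^1 ≡ 284 (mod 2984)
284^2 ≡ 284^2 = 80656 ≡ 88 (mod 2984)
284^4 ≡ 88^2 = 7744 ≡ 1776 (mod 2984)
284^8 ≡ 1776^2 = 3154176 ≡ 88 (mod 2984)
284^16 ≡ 88^2 = 7744 ≡ 1776 (mod 2984)
284^32 ≡ 1776^2 = 3154176 ≡ 88 (mod 2984)
284^64 ≡ 88^2 = 7744 ≡ 1776 (mod 2984)
284^90 = 284^64 * 284^16 * 284^8 * 284^2 ≡ 1776 * 1776 * 88 * 88 (mod 2984).
Accumulate the product:
1776 * 1776 = 3154176 ≡ 88
88 * 88 = 7744 ≡ 1776
1776 * 88 = 156288 ≡ 1120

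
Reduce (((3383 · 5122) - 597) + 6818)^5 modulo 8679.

7954

3383 · 5122 = 17327726 ≡ 4442 (mod 8679)
4442 - 597 = 3845
3845 + 6818 = 10663 ≡ 1984 (mod 8679)
(1984)^5 ≡ 7954 (mod 8679)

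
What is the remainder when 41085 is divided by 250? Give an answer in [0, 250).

85

41085 = 164·250 + 85, so 41085 ≡ 85 (mod 250).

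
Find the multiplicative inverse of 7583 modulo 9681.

7886

Apply the Euclidean algorithm and back-substitute:
9681 = 1*7583 + 2098
7583 = 3*2098 + 1289
2098 = 1*1289 + 809
1289 = 1*809 + 480
809 = 1*480 + 329
480 = 1*329 + 151
329 = 2*151 + 27
151 = 5*27 + 16
27 = 1*16 + 11
16 = 1*11 + 5
11 = 2*5 + 1
5 = 5*1 + 0
gcd(7583, 9681) = 1, so the inverse exists.
Bézout: 1 = 1406*9681 − 1795*7583.
So 7583⁻¹ ≡ −1795 ≡ 7886 (mod 9681).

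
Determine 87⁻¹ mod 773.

542

Apply the Euclidean algorithm and back-substitute:
773 = 8×87 + 77
87 = 1×77 + 10
77 = 7×10 + 7
10 = 1×7 + 3
7 = 2×3 + 1
3 = 3×1 + 0
gcd(87, 773) = 1, so the inverse exists.
Back-substitute for 1:
1 = 1×7 − 2×3
  = −2×10 + 3×7
  = 3×77 − 23×10
  = −23×87 + 26×77
  = 26×773 − 231×87
So 87⁻¹ ≡ −231 ≡ 542 (mod 773).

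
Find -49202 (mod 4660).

2058

-49202 = -11×4660 + 2058, so -49202 ≡ 2058 (mod 4660).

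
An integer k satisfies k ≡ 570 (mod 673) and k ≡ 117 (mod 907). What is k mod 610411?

673⁻¹ mod 907: 673×469 ≡ 1 (mod 907), so 673⁻¹ ≡ 469.
k = 570 + 673×((117 − 570)×469 mod 907) = 570 + 673×688 = 463594.

463594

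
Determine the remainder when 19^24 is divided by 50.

21

Using repeated squaring:
24 in binary is 11000, i.e. 24 = 16 + 8.
19^1 ≡ 19 (mod 50)
19^2 ≡ 19^2 = 361 ≡ 11 (mod 50)
19^4 ≡ 11^2 = 121 ≡ 21 (mod 50)
19^8 ≡ 21^2 = 441 ≡ 41 (mod 50)
19^16 ≡ 41^2 = 1681 ≡ 31 (mod 50)
19^24 = 19^16 × 19^8 ≡ 31 × 41 (mod 50).
31 × 41 = 1271 ≡ 21 (mod 50).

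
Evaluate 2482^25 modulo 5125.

Using repeated squaring:
25 in binary is 11001, i.e. 25 = 16 + 8 + 1.
2482^1 ≡ 2482 (mod 5125)
2482^2 ≡ 2482^2 = 6160324 ≡ 74 (mod 5125)
2482^4 ≡ 74^2 = 5476 ≡ 351 (mod 5125)
2482^8 ≡ 351^2 = 123201 ≡ 201 (mod 5125)
2482^16 ≡ 201^2 = 40401 ≡ 4526 (mod 5125)
2482^25 = 2482^16 * 2482^8 * 2482^1 ≡ 4526 * 201 * 2482 (mod 5125).
Accumulate the product:
4526 * 201 = 909726 ≡ 2601
2601 * 2482 = 6455682 ≡ 3307

3307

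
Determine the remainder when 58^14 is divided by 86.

6

By square-and-multiply:
14 in binary is 1110, i.e. 14 = 8 + 4 + 2.
58^1 ≡ 58 (mod 86)
58^2 ≡ 58^2 = 3364 ≡ 10 (mod 86)
58^4 ≡ 10^2 = 100 ≡ 14 (mod 86)
58^8 ≡ 14^2 = 196 ≡ 24 (mod 86)
58^14 = 58^8 × 58^4 × 58^2 ≡ 24 × 14 × 10 (mod 86).
Accumulate the product:
24 × 14 = 336 ≡ 78
78 × 10 = 780 ≡ 6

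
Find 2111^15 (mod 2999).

15 in binary is 1111, i.e. 15 = 8 + 4 + 2 + 1.
2111^1 ≡ 2111 (mod 2999)
2111^2 ≡ 2111^2 = 4456321 ≡ 2806 (mod 2999)
2111^4 ≡ 2806^2 = 7873636 ≡ 1261 (mod 2999)
2111^8 ≡ 1261^2 = 1590121 ≡ 651 (mod 2999)
2111^15 = 2111^8 × 2111^4 × 2111^2 × 2111^1 ≡ 651 × 1261 × 2806 × 2111 (mod 2999).
Accumulate the product:
651 × 1261 = 820911 ≡ 2184
2184 × 2806 = 6128304 ≡ 1347
1347 × 2111 = 2843517 ≡ 465

465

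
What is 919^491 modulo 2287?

Using repeated squaring:
919^1 ≡ 919 (mod 2287)
919^2 ≡ 919^2 = 844561 ≡ 658 (mod 2287)
919^4 ≡ 658^2 = 432964 ≡ 721 (mod 2287)
919^8 ≡ 721^2 = 519841 ≡ 692 (mod 2287)
919^16 ≡ 692^2 = 478864 ≡ 881 (mod 2287)
919^32 ≡ 881^2 = 776161 ≡ 868 (mod 2287)
919^64 ≡ 868^2 = 753424 ≡ 1001 (mod 2287)
919^128 ≡ 1001^2 = 1002001 ≡ 295 (mod 2287)
919^256 ≡ 295^2 = 87025 ≡ 119 (mod 2287)
919^491 = 919^256 × 919^128 × 919^64 × 919^32 × 919^8 × 919^2 × 919^1 ≡ 119 × 295 × 1001 × 868 × 692 × 658 × 919 (mod 2287).
Accumulate the product:
119 × 295 = 35105 ≡ 800
800 × 1001 = 800800 ≡ 350
350 × 868 = 303800 ≡ 1916
1916 × 692 = 1325872 ≡ 1699
1699 × 658 = 1117942 ≡ 1886
1886 × 919 = 1733234 ≡ 1975

1975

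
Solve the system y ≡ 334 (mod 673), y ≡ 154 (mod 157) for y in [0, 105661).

673⁻¹ mod 157: 673*7 ≡ 1 (mod 157), so 673⁻¹ ≡ 7.
y = 334 + 673*((154 − 334)*7 mod 157) = 334 + 673*153 = 103303.

103303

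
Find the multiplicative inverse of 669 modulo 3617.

3617 = 5×669 + 272
669 = 2×272 + 125
272 = 2×125 + 22
125 = 5×22 + 15
22 = 1×15 + 7
15 = 2×7 + 1
7 = 7×1 + 0
gcd(669, 3617) = 1, so the inverse exists.
Bézout: 1 = −91×3617 + 492×669.
So 669⁻¹ ≡ 492 (mod 3617).

492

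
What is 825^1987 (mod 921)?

825^1 ≡ 825 (mod 921)
825^2 ≡ 825^2 = 680625 ≡ 6 (mod 921)
825^4 ≡ 6^2 = 36 (mod 921)
825^8 ≡ 36^2 = 1296 ≡ 375 (mod 921)
825^16 ≡ 375^2 = 140625 ≡ 633 (mod 921)
825^32 ≡ 633^2 = 400689 ≡ 54 (mod 921)
825^64 ≡ 54^2 = 2916 ≡ 153 (mod 921)
825^128 ≡ 153^2 = 23409 ≡ 384 (mod 921)
825^256 ≡ 384^2 = 147456 ≡ 96 (mod 921)
825^512 ≡ 96^2 = 9216 ≡ 6 (mod 921)
825^1024 ≡ 6^2 = 36 (mod 921)
825^1987 = 825^1024 × 825^512 × 825^256 × 825^128 × 825^64 × 825^2 × 825^1 ≡ 36 × 6 × 96 × 384 × 153 × 6 × 825 (mod 921).
Accumulate the product:
36 × 6 = 216
216 × 96 = 20736 ≡ 474
474 × 384 = 182016 ≡ 579
579 × 153 = 88587 ≡ 171
171 × 6 = 1026 ≡ 105
105 × 825 = 86625 ≡ 51

51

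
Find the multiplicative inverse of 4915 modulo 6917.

6917 = 1×4915 + 2002
4915 = 2×2002 + 911
2002 = 2×911 + 180
911 = 5×180 + 11
180 = 16×11 + 4
11 = 2×4 + 3
4 = 1×3 + 1
3 = 3×1 + 0
gcd(4915, 6917) = 1, so the inverse exists.
Bézout: 1 = 1338×6917 − 1883×4915.
So 4915⁻¹ ≡ −1883 ≡ 5034 (mod 6917).

5034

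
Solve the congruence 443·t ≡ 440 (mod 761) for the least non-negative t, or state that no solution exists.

gcd(443, 761) = 1, so a unique solution mod 761 exists.
443⁻¹ ≡ 414 (mod 761).
t ≡ 414·440 ≡ 281 (mod 761).

281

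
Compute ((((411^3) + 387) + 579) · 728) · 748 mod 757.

(411)^3 ≡ 547 (mod 757)
547 + 387 = 934 ≡ 177 (mod 757)
177 + 579 = 756
756 · 728 = 550368 ≡ 29 (mod 757)
29 · 748 = 21692 ≡ 496 (mod 757)

496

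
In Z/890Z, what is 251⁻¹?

851

890 = 3·251 + 137
251 = 1·137 + 114
137 = 1·114 + 23
114 = 4·23 + 22
23 = 1·22 + 1
22 = 22·1 + 0
gcd(251, 890) = 1, so the inverse exists.
Back-substitute for 1:
1 = 1·23 − 1·22
  = −1·114 + 5·23
  = 5·137 − 6·114
  = −6·251 + 11·137
  = 11·890 − 39·251
So 251⁻¹ ≡ −39 ≡ 851 (mod 890).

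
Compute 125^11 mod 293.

By square-and-multiply:
125^1 ≡ 125 (mod 293)
125^2 ≡ 125^2 = 15625 ≡ 96 (mod 293)
125^4 ≡ 96^2 = 9216 ≡ 133 (mod 293)
125^8 ≡ 133^2 = 17689 ≡ 109 (mod 293)
125^11 = 125^8 × 125^2 × 125^1 ≡ 109 × 96 × 125 (mod 293).
Accumulate the product:
109 × 96 = 10464 ≡ 209
209 × 125 = 26125 ≡ 48

48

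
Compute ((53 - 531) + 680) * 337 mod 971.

104

53 - 531 = -478 ≡ 493 (mod 971)
493 + 680 = 1173 ≡ 202 (mod 971)
202 * 337 = 68074 ≡ 104 (mod 971)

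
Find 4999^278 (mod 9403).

5203

By square-and-multiply:
4999^1 ≡ 4999 (mod 9403)
4999^2 ≡ 4999^2 = 24990001 ≡ 6230 (mod 9403)
4999^4 ≡ 6230^2 = 38812900 ≡ 6719 (mod 9403)
4999^8 ≡ 6719^2 = 45144961 ≡ 1158 (mod 9403)
4999^16 ≡ 1158^2 = 1340964 ≡ 5738 (mod 9403)
4999^32 ≡ 5738^2 = 32924644 ≡ 4741 (mod 9403)
4999^64 ≡ 4741^2 = 22477081 ≡ 3911 (mod 9403)
4999^128 ≡ 3911^2 = 15295921 ≡ 6643 (mod 9403)
4999^256 ≡ 6643^2 = 44129449 ≡ 1170 (mod 9403)
4999^278 = 4999^256 · 4999^16 · 4999^4 · 4999^2 ≡ 1170 · 5738 · 6719 · 6230 (mod 9403).
Accumulate the product:
1170 · 5738 = 6713460 ≡ 9121
9121 · 6719 = 61283999 ≡ 4648
4648 · 6230 = 28957040 ≡ 5203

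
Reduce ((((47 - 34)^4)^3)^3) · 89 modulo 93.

29

47 - 34 = 13
(13)^4 ≡ 10 (mod 93)
(10)^3 ≡ 70 (mod 93)
(70)^3 ≡ 16 (mod 93)
16 · 89 = 1424 ≡ 29 (mod 93)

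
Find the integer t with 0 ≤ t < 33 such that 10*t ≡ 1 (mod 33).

33 = 3*10 + 3
10 = 3*3 + 1
3 = 3*1 + 0
gcd(10, 33) = 1, so the inverse exists.
Bézout: 1 = −3*33 + 10*10.
So 10⁻¹ ≡ 10 (mod 33).

10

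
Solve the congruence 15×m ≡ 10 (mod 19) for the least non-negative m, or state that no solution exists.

7

gcd(15, 19) = 1, so a unique solution mod 19 exists.
15⁻¹ ≡ 14 (mod 19).
m ≡ 14×10 ≡ 7 (mod 19).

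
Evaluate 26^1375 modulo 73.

By square-and-multiply:
26^1 ≡ 26 (mod 73)
26^2 ≡ 26^2 = 676 ≡ 19 (mod 73)
26^4 ≡ 19^2 = 361 ≡ 69 (mod 73)
26^8 ≡ 69^2 = 4761 ≡ 16 (mod 73)
26^16 ≡ 16^2 = 256 ≡ 37 (mod 73)
26^32 ≡ 37^2 = 1369 ≡ 55 (mod 73)
26^64 ≡ 55^2 = 3025 ≡ 32 (mod 73)
26^128 ≡ 32^2 = 1024 ≡ 2 (mod 73)
26^256 ≡ 2^2 = 4 (mod 73)
26^512 ≡ 4^2 = 16 (mod 73)
26^1024 ≡ 16^2 = 256 ≡ 37 (mod 73)
26^1375 = 26^1024 * 26^256 * 26^64 * 26^16 * 26^8 * 26^4 * 26^2 * 26^1 ≡ 37 * 4 * 32 * 37 * 16 * 69 * 19 * 26 (mod 73).
Accumulate the product:
37 * 4 = 148 ≡ 2
2 * 32 = 64
64 * 37 = 2368 ≡ 32
32 * 16 = 512 ≡ 1
1 * 69 = 69
69 * 19 = 1311 ≡ 70
70 * 26 = 1820 ≡ 68

68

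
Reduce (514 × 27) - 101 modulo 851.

514 × 27 = 13878 ≡ 262 (mod 851)
262 - 101 = 161

161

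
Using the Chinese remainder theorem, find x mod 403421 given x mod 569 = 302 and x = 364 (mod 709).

109550

569⁻¹ mod 709: 569*552 ≡ 1 (mod 709), so 569⁻¹ ≡ 552.
x = 302 + 569*((364 − 302)*552 mod 709) = 302 + 569*192 = 109550.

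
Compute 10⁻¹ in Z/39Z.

4

Run the extended Euclidean algorithm:
39 = 3*10 + 9
10 = 1*9 + 1
9 = 9*1 + 0
gcd(10, 39) = 1, so the inverse exists.
Back-substitute for 1:
1 = 1*10 − 1*9
  = −1*39 + 4*10
So 10⁻¹ ≡ 4 (mod 39).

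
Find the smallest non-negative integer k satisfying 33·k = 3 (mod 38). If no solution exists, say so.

gcd(33, 38) = 1, so a unique solution mod 38 exists.
33⁻¹ ≡ 15 (mod 38).
k ≡ 15·3 ≡ 7 (mod 38).

7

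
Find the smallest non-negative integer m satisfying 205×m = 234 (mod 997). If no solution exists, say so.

113

gcd(205, 997) = 1, so a unique solution mod 997 exists.
205⁻¹ ≡ 107 (mod 997).
m ≡ 107×234 ≡ 113 (mod 997).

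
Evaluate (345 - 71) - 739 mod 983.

345 - 71 = 274
274 - 739 = -465 ≡ 518 (mod 983)

518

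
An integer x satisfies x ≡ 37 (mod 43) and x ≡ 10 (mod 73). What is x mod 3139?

43⁻¹ mod 73: 43*17 ≡ 1 (mod 73), so 43⁻¹ ≡ 17.
x = 37 + 43*((10 − 37)*17 mod 73) = 37 + 43*52 = 2273.

2273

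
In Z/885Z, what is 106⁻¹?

Run the extended Euclidean algorithm:
885 = 8*106 + 37
106 = 2*37 + 32
37 = 1*32 + 5
32 = 6*5 + 2
5 = 2*2 + 1
2 = 2*1 + 0
gcd(106, 885) = 1, so the inverse exists.
Back-substitute for 1:
1 = 1*5 − 2*2
  = −2*32 + 13*5
  = 13*37 − 15*32
  = −15*106 + 43*37
  = 43*885 − 359*106
So 106⁻¹ ≡ −359 ≡ 526 (mod 885).

526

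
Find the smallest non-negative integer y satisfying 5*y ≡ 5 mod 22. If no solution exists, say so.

gcd(5, 22) = 1, so a unique solution mod 22 exists.
5⁻¹ ≡ 9 (mod 22).
y ≡ 9*5 ≡ 1 (mod 22).

1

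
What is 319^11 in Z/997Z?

Compute successive squares:
11 in binary is 1011, i.e. 11 = 8 + 2 + 1.
319^1 ≡ 319 (mod 997)
319^2 ≡ 319^2 = 101761 ≡ 67 (mod 997)
319^4 ≡ 67^2 = 4489 ≡ 501 (mod 997)
319^8 ≡ 501^2 = 251001 ≡ 754 (mod 997)
319^11 = 319^8 × 319^2 × 319^1 ≡ 754 × 67 × 319 (mod 997).
Accumulate the product:
754 × 67 = 50518 ≡ 668
668 × 319 = 213092 ≡ 731

731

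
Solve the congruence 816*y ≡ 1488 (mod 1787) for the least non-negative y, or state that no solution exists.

1053

gcd(816, 1787) = 1, so a unique solution mod 1787 exists.
816⁻¹ ≡ 1395 (mod 1787).
y ≡ 1395*1488 ≡ 1053 (mod 1787).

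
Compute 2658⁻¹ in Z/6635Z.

By the extended Euclidean algorithm:
6635 = 2*2658 + 1319
2658 = 2*1319 + 20
1319 = 65*20 + 19
20 = 1*19 + 1
19 = 19*1 + 0
gcd(2658, 6635) = 1, so the inverse exists.
Bézout: 1 = −133*6635 + 332*2658.
So 2658⁻¹ ≡ 332 (mod 6635).

332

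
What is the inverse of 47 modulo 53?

Run the extended Euclidean algorithm:
53 = 1*47 + 6
47 = 7*6 + 5
6 = 1*5 + 1
5 = 5*1 + 0
gcd(47, 53) = 1, so the inverse exists.
Back-substitute for 1:
1 = 1*6 − 1*5
  = −1*47 + 8*6
  = 8*53 − 9*47
So 47⁻¹ ≡ −9 ≡ 44 (mod 53).

44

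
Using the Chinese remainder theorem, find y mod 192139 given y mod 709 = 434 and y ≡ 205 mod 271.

129472

709⁻¹ mod 271: 709*185 ≡ 1 (mod 271), so 709⁻¹ ≡ 185.
y = 434 + 709*((205 − 434)*185 mod 271) = 434 + 709*182 = 129472.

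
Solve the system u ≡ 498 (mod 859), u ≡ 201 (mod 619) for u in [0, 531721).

859⁻¹ mod 619: 859×570 ≡ 1 (mod 619), so 859⁻¹ ≡ 570.
u = 498 + 859×((201 − 498)×570 mod 619) = 498 + 859×316 = 271942.
Check: 271942 mod 859 = 498, 271942 mod 619 = 201. ✓

271942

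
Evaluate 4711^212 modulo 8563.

7883

4711^1 ≡ 4711 (mod 8563)
4711^2 ≡ 4711^2 = 22193521 ≡ 6788 (mod 8563)
4711^4 ≡ 6788^2 = 46076944 ≡ 8004 (mod 8563)
4711^8 ≡ 8004^2 = 64064016 ≡ 4213 (mod 8563)
4711^16 ≡ 4213^2 = 17749369 ≡ 6833 (mod 8563)
4711^32 ≡ 6833^2 = 46689889 ≡ 4413 (mod 8563)
4711^64 ≡ 4413^2 = 19474569 ≡ 2307 (mod 8563)
4711^128 ≡ 2307^2 = 5322249 ≡ 4626 (mod 8563)
4711^212 = 4711^128 × 4711^64 × 4711^16 × 4711^4 ≡ 4626 × 2307 × 6833 × 8004 (mod 8563).
Accumulate the product:
4626 × 2307 = 10672182 ≡ 2684
2684 × 6833 = 18339772 ≡ 6389
6389 × 8004 = 51137556 ≡ 7883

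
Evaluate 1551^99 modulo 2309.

298

99 in binary is 1100011, i.e. 99 = 64 + 32 + 2 + 1.
1551^1 ≡ 1551 (mod 2309)
1551^2 ≡ 1551^2 = 2405601 ≡ 1932 (mod 2309)
1551^4 ≡ 1932^2 = 3732624 ≡ 1280 (mod 2309)
1551^8 ≡ 1280^2 = 1638400 ≡ 1319 (mod 2309)
1551^16 ≡ 1319^2 = 1739761 ≡ 1084 (mod 2309)
1551^32 ≡ 1084^2 = 1175056 ≡ 2084 (mod 2309)
1551^64 ≡ 2084^2 = 4343056 ≡ 2136 (mod 2309)
1551^99 = 1551^64 × 1551^32 × 1551^2 × 1551^1 ≡ 2136 × 2084 × 1932 × 1551 (mod 2309).
Accumulate the product:
2136 × 2084 = 4451424 ≡ 1981
1981 × 1932 = 3827292 ≡ 1279
1279 × 1551 = 1983729 ≡ 298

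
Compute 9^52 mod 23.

13

Compute successive squares:
52 in binary is 110100, i.e. 52 = 32 + 16 + 4.
9^1 ≡ 9 (mod 23)
9^2 ≡ 9^2 = 81 ≡ 12 (mod 23)
9^4 ≡ 12^2 = 144 ≡ 6 (mod 23)
9^8 ≡ 6^2 = 36 ≡ 13 (mod 23)
9^16 ≡ 13^2 = 169 ≡ 8 (mod 23)
9^32 ≡ 8^2 = 64 ≡ 18 (mod 23)
9^52 = 9^32 * 9^16 * 9^4 ≡ 18 * 8 * 6 (mod 23).
Accumulate the product:
18 * 8 = 144 ≡ 6
6 * 6 = 36 ≡ 13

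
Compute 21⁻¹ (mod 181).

181 = 8×21 + 13
21 = 1×13 + 8
13 = 1×8 + 5
8 = 1×5 + 3
5 = 1×3 + 2
3 = 1×2 + 1
2 = 2×1 + 0
gcd(21, 181) = 1, so the inverse exists.
Back-substitute for 1:
1 = 1×3 − 1×2
  = −1×5 + 2×3
  = 2×8 − 3×5
  = −3×13 + 5×8
  = 5×21 − 8×13
  = −8×181 + 69×21
So 21⁻¹ ≡ 69 (mod 181).

69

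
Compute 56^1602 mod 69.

Using repeated squaring:
56^1 ≡ 56 (mod 69)
56^2 ≡ 56^2 = 3136 ≡ 31 (mod 69)
56^4 ≡ 31^2 = 961 ≡ 64 (mod 69)
56^8 ≡ 64^2 = 4096 ≡ 25 (mod 69)
56^16 ≡ 25^2 = 625 ≡ 4 (mod 69)
56^32 ≡ 4^2 = 16 (mod 69)
56^64 ≡ 16^2 = 256 ≡ 49 (mod 69)
56^128 ≡ 49^2 = 2401 ≡ 55 (mod 69)
56^256 ≡ 55^2 = 3025 ≡ 58 (mod 69)
56^512 ≡ 58^2 = 3364 ≡ 52 (mod 69)
56^1024 ≡ 52^2 = 2704 ≡ 13 (mod 69)
56^1602 = 56^1024 · 56^512 · 56^64 · 56^2 ≡ 13 · 52 · 49 · 31 (mod 69).
Accumulate the product:
13 · 52 = 676 ≡ 55
55 · 49 = 2695 ≡ 4
4 · 31 = 124 ≡ 55

55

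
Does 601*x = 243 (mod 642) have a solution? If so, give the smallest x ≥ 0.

135

gcd(601, 642) = 1, so a unique solution mod 642 exists.
601⁻¹ ≡ 595 (mod 642).
x ≡ 595*243 ≡ 135 (mod 642).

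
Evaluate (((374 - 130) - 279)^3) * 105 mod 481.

285

374 - 130 = 244
244 - 279 = -35 ≡ 446 (mod 481)
(446)^3 ≡ 415 (mod 481)
415 * 105 = 43575 ≡ 285 (mod 481)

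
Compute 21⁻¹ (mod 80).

61

By the extended Euclidean algorithm:
80 = 3·21 + 17
21 = 1·17 + 4
17 = 4·4 + 1
4 = 4·1 + 0
gcd(21, 80) = 1, so the inverse exists.
Back-substitute for 1:
1 = 1·17 − 4·4
  = −4·21 + 5·17
  = 5·80 − 19·21
So 21⁻¹ ≡ −19 ≡ 61 (mod 80).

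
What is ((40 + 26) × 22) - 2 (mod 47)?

40

40 + 26 = 66 ≡ 19 (mod 47)
19 × 22 = 418 ≡ 42 (mod 47)
42 - 2 = 40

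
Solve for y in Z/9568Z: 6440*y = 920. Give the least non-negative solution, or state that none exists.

15

gcd(6440, 9568) = 184, and 184 | 920, so solutions exist.
Divide through by 184: 35*y mod 52 = 5.
35⁻¹ ≡ 3 (mod 52).
y ≡ 3*5 ≡ 15 (mod 52).
The smallest non-negative solution is y = 15.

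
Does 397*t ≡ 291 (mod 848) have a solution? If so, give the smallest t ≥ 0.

319

gcd(397, 848) = 1, so a unique solution mod 848 exists.
397⁻¹ ≡ 581 (mod 848).
t ≡ 581*291 ≡ 319 (mod 848).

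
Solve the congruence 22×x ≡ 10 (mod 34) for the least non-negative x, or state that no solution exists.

gcd(22, 34) = 2, and 2 | 10, so solutions exist.
Divide through by 2: 11×x ≡ 5 (mod 17).
11⁻¹ ≡ 14 (mod 17).
x ≡ 14×5 ≡ 2 (mod 17).
The smallest non-negative solution is x = 2.

2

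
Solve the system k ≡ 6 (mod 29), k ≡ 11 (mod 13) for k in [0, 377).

29⁻¹ mod 13: 29*9 ≡ 1 (mod 13), so 29⁻¹ ≡ 9.
k = 6 + 29*((11 − 6)*9 mod 13) = 6 + 29*6 = 180.

180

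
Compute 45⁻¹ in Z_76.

49

Run the extended Euclidean algorithm:
76 = 1×45 + 31
45 = 1×31 + 14
31 = 2×14 + 3
14 = 4×3 + 2
3 = 1×2 + 1
2 = 2×1 + 0
gcd(45, 76) = 1, so the inverse exists.
Bézout: 1 = 16×76 − 27×45.
So 45⁻¹ ≡ −27 ≡ 49 (mod 76).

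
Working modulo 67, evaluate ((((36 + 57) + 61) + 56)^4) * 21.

36 + 57 = 93 ≡ 26 (mod 67)
26 + 61 = 87 ≡ 20 (mod 67)
20 + 56 = 76 ≡ 9 (mod 67)
(9)^4 ≡ 62 (mod 67)
62 * 21 = 1302 ≡ 29 (mod 67)

29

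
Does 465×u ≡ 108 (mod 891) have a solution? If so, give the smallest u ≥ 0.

gcd(465, 891) = 3, and 3 | 108, so solutions exist.
Divide through by 3: 155×u ≡ 36 (mod 297).
155⁻¹ ≡ 23 (mod 297).
u ≡ 23×36 ≡ 234 (mod 297).
The smallest non-negative solution is u = 234.

234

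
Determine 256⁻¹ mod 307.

307 = 1·256 + 51
256 = 5·51 + 1
51 = 51·1 + 0
gcd(256, 307) = 1, so the inverse exists.
Bézout: 1 = −5·307 + 6·256.
So 256⁻¹ ≡ 6 (mod 307).

6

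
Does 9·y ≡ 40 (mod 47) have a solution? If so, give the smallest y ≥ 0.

gcd(9, 47) = 1, so a unique solution mod 47 exists.
9⁻¹ ≡ 21 (mod 47).
y ≡ 21·40 ≡ 41 (mod 47).

41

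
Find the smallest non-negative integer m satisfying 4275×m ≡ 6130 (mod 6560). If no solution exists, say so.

gcd(4275, 6560) = 5, and 5 | 6130, so solutions exist.
Divide through by 5: 855×m ≡ 1226 mod 1312.
855⁻¹ ≡ 1223 (mod 1312).
m ≡ 1223×1226 ≡ 1094 (mod 1312).
The smallest non-negative solution is m = 1094.

1094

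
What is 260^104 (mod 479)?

144

Compute successive squares:
260^1 ≡ 260 (mod 479)
260^2 ≡ 260^2 = 67600 ≡ 61 (mod 479)
260^4 ≡ 61^2 = 3721 ≡ 368 (mod 479)
260^8 ≡ 368^2 = 135424 ≡ 346 (mod 479)
260^16 ≡ 346^2 = 119716 ≡ 445 (mod 479)
260^32 ≡ 445^2 = 198025 ≡ 198 (mod 479)
260^64 ≡ 198^2 = 39204 ≡ 405 (mod 479)
260^104 = 260^64 × 260^32 × 260^8 ≡ 405 × 198 × 346 (mod 479).
Accumulate the product:
405 × 198 = 80190 ≡ 197
197 × 346 = 68162 ≡ 144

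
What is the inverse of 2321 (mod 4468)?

4468 = 1×2321 + 2147
2321 = 1×2147 + 174
2147 = 12×174 + 59
174 = 2×59 + 56
59 = 1×56 + 3
56 = 18×3 + 2
3 = 1×2 + 1
2 = 2×1 + 0
gcd(2321, 4468) = 1, so the inverse exists.
Bézout: 1 = 787×4468 − 1515×2321.
So 2321⁻¹ ≡ −1515 ≡ 2953 (mod 4468).

2953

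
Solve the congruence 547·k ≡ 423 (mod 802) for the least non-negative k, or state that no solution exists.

121

gcd(547, 802) = 1, so a unique solution mod 802 exists.
547⁻¹ ≡ 607 (mod 802).
k ≡ 607·423 ≡ 121 (mod 802).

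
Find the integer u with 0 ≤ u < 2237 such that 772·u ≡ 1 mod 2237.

623

Apply the Euclidean algorithm and back-substitute:
2237 = 2·772 + 693
772 = 1·693 + 79
693 = 8·79 + 61
79 = 1·61 + 18
61 = 3·18 + 7
18 = 2·7 + 4
7 = 1·4 + 3
4 = 1·3 + 1
3 = 3·1 + 0
gcd(772, 2237) = 1, so the inverse exists.
Back-substitute for 1:
1 = 1·4 − 1·3
  = −1·7 + 2·4
  = 2·18 − 5·7
  = −5·61 + 17·18
  = 17·79 − 22·61
  = −22·693 + 193·79
  = 193·772 − 215·693
  = −215·2237 + 623·772
So 772⁻¹ ≡ 623 (mod 2237).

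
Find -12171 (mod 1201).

1040

-12171 = -11*1201 + 1040, so -12171 ≡ 1040 (mod 1201).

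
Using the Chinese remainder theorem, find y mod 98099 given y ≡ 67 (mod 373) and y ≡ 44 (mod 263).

373⁻¹ mod 263: 373*55 ≡ 1 (mod 263), so 373⁻¹ ≡ 55.
y = 67 + 373*((44 − 67)*55 mod 263) = 67 + 373*50 = 18717.

18717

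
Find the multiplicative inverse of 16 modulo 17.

17 = 1·16 + 1
16 = 16·1 + 0
gcd(16, 17) = 1, so the inverse exists.
Bézout: 1 = 1·17 − 1·16.
So 16⁻¹ ≡ −1 ≡ 16 (mod 17).

16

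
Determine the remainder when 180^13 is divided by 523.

180^1 ≡ 180 (mod 523)
180^2 ≡ 180^2 = 32400 ≡ 497 (mod 523)
180^4 ≡ 497^2 = 247009 ≡ 153 (mod 523)
180^8 ≡ 153^2 = 23409 ≡ 397 (mod 523)
180^13 = 180^8 × 180^4 × 180^1 ≡ 397 × 153 × 180 (mod 523).
Accumulate the product:
397 × 153 = 60741 ≡ 73
73 × 180 = 13140 ≡ 65

65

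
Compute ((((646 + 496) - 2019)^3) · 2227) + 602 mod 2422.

646 + 496 = 1142
1142 - 2019 = -877 ≡ 1545 (mod 2422)
(1545)^3 ≡ 867 (mod 2422)
867 · 2227 = 1930809 ≡ 475 (mod 2422)
475 + 602 = 1077

1077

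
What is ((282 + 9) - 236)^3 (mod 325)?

282 + 9 = 291
291 - 236 = 55
(55)^3 ≡ 300 (mod 325)

300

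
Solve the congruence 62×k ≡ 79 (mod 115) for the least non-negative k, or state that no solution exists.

gcd(62, 115) = 1, so a unique solution mod 115 exists.
62⁻¹ ≡ 13 (mod 115).
k ≡ 13×79 ≡ 107 (mod 115).

107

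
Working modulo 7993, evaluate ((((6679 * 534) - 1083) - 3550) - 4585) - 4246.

4230

6679 * 534 = 3566586 ≡ 1708 (mod 7993)
1708 - 1083 = 625
625 - 3550 = -2925 ≡ 5068 (mod 7993)
5068 - 4585 = 483
483 - 4246 = -3763 ≡ 4230 (mod 7993)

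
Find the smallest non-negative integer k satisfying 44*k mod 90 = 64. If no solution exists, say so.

26

gcd(44, 90) = 2, and 2 | 64, so solutions exist.
Divide through by 2: 22*k = 32 (mod 45).
22⁻¹ ≡ 43 (mod 45).
k ≡ 43*32 ≡ 26 (mod 45).
The smallest non-negative solution is k = 26.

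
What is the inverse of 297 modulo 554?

97

Apply the Euclidean algorithm and back-substitute:
554 = 1·297 + 257
297 = 1·257 + 40
257 = 6·40 + 17
40 = 2·17 + 6
17 = 2·6 + 5
6 = 1·5 + 1
5 = 5·1 + 0
gcd(297, 554) = 1, so the inverse exists.
Bézout: 1 = −52·554 + 97·297.
So 297⁻¹ ≡ 97 (mod 554).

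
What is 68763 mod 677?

68763 = 101*677 + 386, so 68763 ≡ 386 (mod 677).

386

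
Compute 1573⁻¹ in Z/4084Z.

By the extended Euclidean algorithm:
4084 = 2×1573 + 938
1573 = 1×938 + 635
938 = 1×635 + 303
635 = 2×303 + 29
303 = 10×29 + 13
29 = 2×13 + 3
13 = 4×3 + 1
3 = 3×1 + 0
gcd(1573, 4084) = 1, so the inverse exists.
Back-substitute for 1:
1 = 1×13 − 4×3
  = −4×29 + 9×13
  = 9×303 − 94×29
  = −94×635 + 197×303
  = 197×938 − 291×635
  = −291×1573 + 488×938
  = 488×4084 − 1267×1573
So 1573⁻¹ ≡ −1267 ≡ 2817 (mod 4084).

2817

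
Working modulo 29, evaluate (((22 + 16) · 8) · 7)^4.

22 + 16 = 38 ≡ 9 (mod 29)
9 · 8 = 72 ≡ 14 (mod 29)
14 · 7 = 98 ≡ 11 (mod 29)
(11)^4 ≡ 25 (mod 29)

25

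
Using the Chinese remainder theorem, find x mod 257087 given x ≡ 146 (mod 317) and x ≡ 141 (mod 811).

229654

317⁻¹ mod 811: 317×504 ≡ 1 (mod 811), so 317⁻¹ ≡ 504.
x = 146 + 317×((141 − 146)×504 mod 811) = 146 + 317×724 = 229654.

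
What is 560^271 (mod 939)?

326

271 in binary is 100001111, i.e. 271 = 256 + 8 + 4 + 2 + 1.
560^1 ≡ 560 (mod 939)
560^2 ≡ 560^2 = 313600 ≡ 913 (mod 939)
560^4 ≡ 913^2 = 833569 ≡ 676 (mod 939)
560^8 ≡ 676^2 = 456976 ≡ 622 (mod 939)
560^16 ≡ 622^2 = 386884 ≡ 16 (mod 939)
560^32 ≡ 16^2 = 256 (mod 939)
560^64 ≡ 256^2 = 65536 ≡ 745 (mod 939)
560^128 ≡ 745^2 = 555025 ≡ 76 (mod 939)
560^256 ≡ 76^2 = 5776 ≡ 142 (mod 939)
560^271 = 560^256 · 560^8 · 560^4 · 560^2 · 560^1 ≡ 142 · 622 · 676 · 913 · 560 (mod 939).
Accumulate the product:
142 · 622 = 88324 ≡ 58
58 · 676 = 39208 ≡ 709
709 · 913 = 647317 ≡ 346
346 · 560 = 193760 ≡ 326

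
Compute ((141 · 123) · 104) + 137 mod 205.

141 · 123 = 17343 ≡ 123 (mod 205)
123 · 104 = 12792 ≡ 82 (mod 205)
82 + 137 = 219 ≡ 14 (mod 205)

14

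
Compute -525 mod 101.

-525 = -6*101 + 81, so -525 ≡ 81 (mod 101).

81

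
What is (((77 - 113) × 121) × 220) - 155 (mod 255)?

77 - 113 = -36 ≡ 219 (mod 255)
219 × 121 = 26499 ≡ 234 (mod 255)
234 × 220 = 51480 ≡ 225 (mod 255)
225 - 155 = 70

70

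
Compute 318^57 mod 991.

318^1 ≡ 318 (mod 991)
318^2 ≡ 318^2 = 101124 ≡ 42 (mod 991)
318^4 ≡ 42^2 = 1764 ≡ 773 (mod 991)
318^8 ≡ 773^2 = 597529 ≡ 947 (mod 991)
318^16 ≡ 947^2 = 896809 ≡ 945 (mod 991)
318^32 ≡ 945^2 = 893025 ≡ 134 (mod 991)
318^57 = 318^32 × 318^16 × 318^8 × 318^1 ≡ 134 × 945 × 947 × 318 (mod 991).
Accumulate the product:
134 × 945 = 126630 ≡ 773
773 × 947 = 732031 ≡ 673
673 × 318 = 214014 ≡ 949

949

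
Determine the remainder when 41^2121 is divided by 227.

61

41^1 ≡ 41 (mod 227)
41^2 ≡ 41^2 = 1681 ≡ 92 (mod 227)
41^4 ≡ 92^2 = 8464 ≡ 65 (mod 227)
41^8 ≡ 65^2 = 4225 ≡ 139 (mod 227)
41^16 ≡ 139^2 = 19321 ≡ 26 (mod 227)
41^32 ≡ 26^2 = 676 ≡ 222 (mod 227)
41^64 ≡ 222^2 = 49284 ≡ 25 (mod 227)
41^128 ≡ 25^2 = 625 ≡ 171 (mod 227)
41^256 ≡ 171^2 = 29241 ≡ 185 (mod 227)
41^512 ≡ 185^2 = 34225 ≡ 175 (mod 227)
41^1024 ≡ 175^2 = 30625 ≡ 207 (mod 227)
41^2048 ≡ 207^2 = 42849 ≡ 173 (mod 227)
41^2121 = 41^2048 × 41^64 × 41^8 × 41^1 ≡ 173 × 25 × 139 × 41 (mod 227).
Accumulate the product:
173 × 25 = 4325 ≡ 12
12 × 139 = 1668 ≡ 79
79 × 41 = 3239 ≡ 61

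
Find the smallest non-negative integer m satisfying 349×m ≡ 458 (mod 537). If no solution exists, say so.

gcd(349, 537) = 1, so a unique solution mod 537 exists.
349⁻¹ ≡ 517 (mod 537).
m ≡ 517×458 ≡ 506 (mod 537).

506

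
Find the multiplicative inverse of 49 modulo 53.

13

53 = 1×49 + 4
49 = 12×4 + 1
4 = 4×1 + 0
gcd(49, 53) = 1, so the inverse exists.
Bézout: 1 = −12×53 + 13×49.
So 49⁻¹ ≡ 13 (mod 53).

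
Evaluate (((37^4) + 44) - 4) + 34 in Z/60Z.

(37)^4 ≡ 1 (mod 60)
1 + 44 = 45
45 - 4 = 41
41 + 34 = 75 ≡ 15 (mod 60)

15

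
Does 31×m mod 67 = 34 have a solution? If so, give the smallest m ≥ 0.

gcd(31, 67) = 1, so a unique solution mod 67 exists.
31⁻¹ ≡ 13 (mod 67).
m ≡ 13×34 ≡ 40 (mod 67).

40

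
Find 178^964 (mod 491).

146

Compute successive squares:
964 in binary is 1111000100, i.e. 964 = 512 + 256 + 128 + 64 + 4.
178^1 ≡ 178 (mod 491)
178^2 ≡ 178^2 = 31684 ≡ 260 (mod 491)
178^4 ≡ 260^2 = 67600 ≡ 333 (mod 491)
178^8 ≡ 333^2 = 110889 ≡ 414 (mod 491)
178^16 ≡ 414^2 = 171396 ≡ 37 (mod 491)
178^32 ≡ 37^2 = 1369 ≡ 387 (mod 491)
178^64 ≡ 387^2 = 149769 ≡ 14 (mod 491)
178^128 ≡ 14^2 = 196 (mod 491)
178^256 ≡ 196^2 = 38416 ≡ 118 (mod 491)
178^512 ≡ 118^2 = 13924 ≡ 176 (mod 491)
178^964 = 178^512 · 178^256 · 178^128 · 178^64 · 178^4 ≡ 176 · 118 · 196 · 14 · 333 (mod 491).
Accumulate the product:
176 · 118 = 20768 ≡ 146
146 · 196 = 28616 ≡ 138
138 · 14 = 1932 ≡ 459
459 · 333 = 152847 ≡ 146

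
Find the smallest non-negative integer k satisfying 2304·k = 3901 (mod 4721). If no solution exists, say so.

gcd(2304, 4721) = 1, so a unique solution mod 4721 exists.
2304⁻¹ ≡ 752 (mod 4721).
k ≡ 752·3901 ≡ 1811 (mod 4721).

1811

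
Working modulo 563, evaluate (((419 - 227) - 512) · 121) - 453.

419 - 227 = 192
192 - 512 = -320 ≡ 243 (mod 563)
243 · 121 = 29403 ≡ 127 (mod 563)
127 - 453 = -326 ≡ 237 (mod 563)

237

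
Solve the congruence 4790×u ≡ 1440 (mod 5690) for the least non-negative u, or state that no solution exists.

gcd(4790, 5690) = 10, and 10 | 1440, so solutions exist.
Divide through by 10: 479×u ≡ 144 (mod 569).
479⁻¹ ≡ 373 (mod 569).
u ≡ 373×144 ≡ 226 (mod 569).
The smallest non-negative solution is u = 226.

226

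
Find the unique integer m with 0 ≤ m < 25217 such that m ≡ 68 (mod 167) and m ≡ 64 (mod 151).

167⁻¹ mod 151: 167*85 ≡ 1 (mod 151), so 167⁻¹ ≡ 85.
m = 68 + 167*((64 − 68)*85 mod 151) = 68 + 167*113 = 18939.

18939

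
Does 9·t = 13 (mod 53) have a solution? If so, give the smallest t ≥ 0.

25

gcd(9, 53) = 1, so a unique solution mod 53 exists.
9⁻¹ ≡ 6 (mod 53).
t ≡ 6·13 ≡ 25 (mod 53).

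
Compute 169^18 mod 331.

169^1 ≡ 169 (mod 331)
169^2 ≡ 169^2 = 28561 ≡ 95 (mod 331)
169^4 ≡ 95^2 = 9025 ≡ 88 (mod 331)
169^8 ≡ 88^2 = 7744 ≡ 131 (mod 331)
169^16 ≡ 131^2 = 17161 ≡ 280 (mod 331)
169^18 = 169^16 × 169^2 ≡ 280 × 95 (mod 331).
280 × 95 = 26600 ≡ 120 (mod 331).

120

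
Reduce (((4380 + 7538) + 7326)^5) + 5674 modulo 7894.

1046

4380 + 7538 = 11918 ≡ 4024 (mod 7894)
4024 + 7326 = 11350 ≡ 3456 (mod 7894)
(3456)^5 ≡ 3266 (mod 7894)
3266 + 5674 = 8940 ≡ 1046 (mod 7894)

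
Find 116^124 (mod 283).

Using repeated squaring:
124 in binary is 1111100, i.e. 124 = 64 + 32 + 16 + 8 + 4.
116^1 ≡ 116 (mod 283)
116^2 ≡ 116^2 = 13456 ≡ 155 (mod 283)
116^4 ≡ 155^2 = 24025 ≡ 253 (mod 283)
116^8 ≡ 253^2 = 64009 ≡ 51 (mod 283)
116^16 ≡ 51^2 = 2601 ≡ 54 (mod 283)
116^32 ≡ 54^2 = 2916 ≡ 86 (mod 283)
116^64 ≡ 86^2 = 7396 ≡ 38 (mod 283)
116^124 = 116^64 · 116^32 · 116^16 · 116^8 · 116^4 ≡ 38 · 86 · 54 · 51 · 253 (mod 283).
Accumulate the product:
38 · 86 = 3268 ≡ 155
155 · 54 = 8370 ≡ 163
163 · 51 = 8313 ≡ 106
106 · 253 = 26818 ≡ 216

216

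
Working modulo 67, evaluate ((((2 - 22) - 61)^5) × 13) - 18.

55

2 - 22 = -20 ≡ 47 (mod 67)
47 - 61 = -14 ≡ 53 (mod 67)
(53)^5 ≡ 52 (mod 67)
52 × 13 = 676 ≡ 6 (mod 67)
6 - 18 = -12 ≡ 55 (mod 67)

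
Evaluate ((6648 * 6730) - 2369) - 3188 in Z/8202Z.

6648 * 6730 = 44741040 ≡ 7332 (mod 8202)
7332 - 2369 = 4963
4963 - 3188 = 1775

1775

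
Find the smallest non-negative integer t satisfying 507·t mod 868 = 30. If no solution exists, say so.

262

gcd(507, 868) = 1, so a unique solution mod 868 exists.
507⁻¹ ≡ 327 (mod 868).
t ≡ 327·30 ≡ 262 (mod 868).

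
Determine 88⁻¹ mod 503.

463

Run the extended Euclidean algorithm:
503 = 5·88 + 63
88 = 1·63 + 25
63 = 2·25 + 13
25 = 1·13 + 12
13 = 1·12 + 1
12 = 12·1 + 0
gcd(88, 503) = 1, so the inverse exists.
Bézout: 1 = 7·503 − 40·88.
So 88⁻¹ ≡ −40 ≡ 463 (mod 503).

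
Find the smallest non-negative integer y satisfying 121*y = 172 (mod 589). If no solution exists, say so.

201

gcd(121, 589) = 1, so a unique solution mod 589 exists.
121⁻¹ ≡ 258 (mod 589).
y ≡ 258*172 ≡ 201 (mod 589).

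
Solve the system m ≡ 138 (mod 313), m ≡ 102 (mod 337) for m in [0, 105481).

313⁻¹ mod 337: 313·14 ≡ 1 (mod 337), so 313⁻¹ ≡ 14.
m = 138 + 313·((102 − 138)·14 mod 337) = 138 + 313·170 = 53348.
Check: 53348 mod 313 = 138, 53348 mod 337 = 102. ✓

53348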